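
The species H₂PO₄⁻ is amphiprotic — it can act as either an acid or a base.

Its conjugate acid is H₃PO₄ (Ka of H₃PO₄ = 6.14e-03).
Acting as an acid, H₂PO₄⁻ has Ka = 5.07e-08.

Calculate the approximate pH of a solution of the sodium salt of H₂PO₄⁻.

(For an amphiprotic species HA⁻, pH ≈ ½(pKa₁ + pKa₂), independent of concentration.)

pKa₁ = -log(6.14e-03) = 2.21; pKa₂ = -log(5.07e-08) = 7.29. For an amphiprotic species, pH ≈ ½(pKa₁ + pKa₂) = ½(2.21 + 7.29) = 4.75.

pH = 4.75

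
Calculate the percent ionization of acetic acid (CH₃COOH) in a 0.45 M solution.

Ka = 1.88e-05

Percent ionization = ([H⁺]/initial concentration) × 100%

Using Ka equilibrium: x² + Ka×x - Ka×C = 0. Solving: [H⁺] = 2.8992e-03. Percent = (2.8992e-03/0.45) × 100

Percent ionization = 0.644%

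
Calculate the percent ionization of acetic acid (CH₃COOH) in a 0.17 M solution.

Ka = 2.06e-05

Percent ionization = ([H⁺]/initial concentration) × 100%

Using Ka equilibrium: x² + Ka×x - Ka×C = 0. Solving: [H⁺] = 1.8611e-03. Percent = (1.8611e-03/0.17) × 100

Percent ionization = 1.09%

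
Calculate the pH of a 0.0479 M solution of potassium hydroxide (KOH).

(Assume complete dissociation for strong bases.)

[OH⁻] = 0.0479 M for strong base. pOH = -log[OH⁻] = 1.32, pH = 14 - pOH

pH = 12.68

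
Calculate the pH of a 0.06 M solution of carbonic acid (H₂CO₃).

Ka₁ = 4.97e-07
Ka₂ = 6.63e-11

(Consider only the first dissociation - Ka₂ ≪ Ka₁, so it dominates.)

First dissociation dominates. From Ka₁ = [H⁺][HA⁻]/[H₂A], x² + Ka₁·x − Ka₁·C = 0 with C = 0.06 M and Ka₁ = 4.97e-07. Solving: [H⁺] = (−Ka₁ + √(Ka₁² + 4·Ka₁·C)) / 2 = 1.7244e-04 M. pH = -log(1.7244e-04) = 3.76.

pH = 3.76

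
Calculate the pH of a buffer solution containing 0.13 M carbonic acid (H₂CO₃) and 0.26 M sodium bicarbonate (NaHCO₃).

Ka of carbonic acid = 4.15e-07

pKa = -log(4.15e-07) = 6.38. pH = pKa + log([A⁻]/[HA]) = 6.38 + log(0.26/0.13)

pH = 6.68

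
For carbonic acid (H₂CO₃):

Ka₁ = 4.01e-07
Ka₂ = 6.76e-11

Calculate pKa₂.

pKa₂ = -log(Ka₂) = -log(6.76e-11) = 10.17.

pK_{a2} = 10.17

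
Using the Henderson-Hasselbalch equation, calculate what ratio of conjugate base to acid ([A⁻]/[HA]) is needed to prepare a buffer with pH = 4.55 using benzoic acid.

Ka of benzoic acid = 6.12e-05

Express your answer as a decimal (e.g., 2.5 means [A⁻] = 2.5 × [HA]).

pKa = -log(6.12e-05) = 4.2132. pH = pKa + log([A⁻]/[HA]), so log([A⁻]/[HA]) = pH − pKa = 4.55 − 4.2132 = 0.3368. [A⁻]/[HA] = 10^(0.3368) = 2.17

[A⁻]/[HA] = 2.17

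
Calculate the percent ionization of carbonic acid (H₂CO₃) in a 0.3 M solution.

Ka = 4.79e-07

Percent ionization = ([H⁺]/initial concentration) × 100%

Using Ka equilibrium: x² + Ka×x - Ka×C = 0. Solving: [H⁺] = 3.7884e-04. Percent = (3.7884e-04/0.3) × 100

Percent ionization = 0.126%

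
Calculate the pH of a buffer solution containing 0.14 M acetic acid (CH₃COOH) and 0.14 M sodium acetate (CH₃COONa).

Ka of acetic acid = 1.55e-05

pKa = -log(1.55e-05) = 4.81. pH = pKa + log([A⁻]/[HA]) = 4.81 + log(0.14/0.14)

pH = 4.81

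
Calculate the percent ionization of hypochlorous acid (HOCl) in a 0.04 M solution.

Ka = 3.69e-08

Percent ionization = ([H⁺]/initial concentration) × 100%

Using Ka equilibrium: x² + Ka×x - Ka×C = 0. Solving: [H⁺] = 3.8400e-05. Percent = (3.8400e-05/0.04) × 100

Percent ionization = 0.096%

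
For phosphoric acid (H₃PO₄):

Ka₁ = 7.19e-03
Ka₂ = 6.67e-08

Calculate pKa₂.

pKa₂ = -log(Ka₂) = -log(6.67e-08) = 7.18.

pK_{a2} = 7.18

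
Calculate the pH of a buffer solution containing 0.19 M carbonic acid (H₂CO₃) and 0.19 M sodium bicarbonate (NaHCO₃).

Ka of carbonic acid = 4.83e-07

pKa = -log(4.83e-07) = 6.32. pH = pKa + log([A⁻]/[HA]) = 6.32 + log(0.19/0.19)

pH = 6.32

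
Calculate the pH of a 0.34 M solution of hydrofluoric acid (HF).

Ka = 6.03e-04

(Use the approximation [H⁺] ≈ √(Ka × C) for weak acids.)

[H⁺] = √(Ka × C) = √(6.03e-04 × 0.34) = 1.4319e-02. pH = -log(1.4319e-02)

pH = 1.84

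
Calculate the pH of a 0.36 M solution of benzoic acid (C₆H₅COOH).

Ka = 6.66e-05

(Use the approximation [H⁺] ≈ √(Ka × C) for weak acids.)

[H⁺] = √(Ka × C) = √(6.66e-05 × 0.36) = 4.8965e-03. pH = -log(4.8965e-03)

pH = 2.31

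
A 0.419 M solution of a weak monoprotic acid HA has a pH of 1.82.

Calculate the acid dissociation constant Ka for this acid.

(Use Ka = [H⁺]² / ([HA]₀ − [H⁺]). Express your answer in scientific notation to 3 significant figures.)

[H⁺] = 10^(−pH) = 10^(−1.82) = 1.514e-02 M. For HA ⇌ H⁺ + A⁻, Ka = [H⁺][A⁻]/[HA] = [H⁺]² / ([HA]₀ − [H⁺]) = (1.514e-02)² / (0.419 − 1.514e-02) = 5.67e-04.

K_a = 5.67e-04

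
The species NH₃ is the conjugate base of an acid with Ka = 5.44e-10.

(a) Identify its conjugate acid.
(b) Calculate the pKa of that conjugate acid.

(a) The conjugate acid is formed by adding one H⁺ to NH₃, giving NH₄⁺. (b) pKa = -log(Ka) = -log(5.44e-10) = 9.26.

Conjugate acid: NH₄⁺; pK_a = 9.26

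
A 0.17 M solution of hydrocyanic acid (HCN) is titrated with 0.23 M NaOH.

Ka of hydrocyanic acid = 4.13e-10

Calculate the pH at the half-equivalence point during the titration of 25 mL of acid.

At half-equivalence [HA] = [A⁻], so Henderson-Hasselbalch gives pH = pKa = -log(4.13e-10) = 9.38.

pH = pKa = 9.38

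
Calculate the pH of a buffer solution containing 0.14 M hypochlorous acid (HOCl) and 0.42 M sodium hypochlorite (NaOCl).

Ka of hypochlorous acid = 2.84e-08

pKa = -log(2.84e-08) = 7.55. pH = pKa + log([A⁻]/[HA]) = 7.55 + log(0.42/0.14)

pH = 8.02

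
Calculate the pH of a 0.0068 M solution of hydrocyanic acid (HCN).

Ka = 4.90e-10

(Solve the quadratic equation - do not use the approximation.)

x² + Ka×x - Ka×C = 0. Using quadratic formula: [H⁺] = 1.8251e-06

pH = 5.74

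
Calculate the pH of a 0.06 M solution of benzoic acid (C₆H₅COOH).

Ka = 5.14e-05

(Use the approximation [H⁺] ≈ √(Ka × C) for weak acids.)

[H⁺] = √(Ka × C) = √(5.14e-05 × 0.06) = 1.7561e-03. pH = -log(1.7561e-03)

pH = 2.76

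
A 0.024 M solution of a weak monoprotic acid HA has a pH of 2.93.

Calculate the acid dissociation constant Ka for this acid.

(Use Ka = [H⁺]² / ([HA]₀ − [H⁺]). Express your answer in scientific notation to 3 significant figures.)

[H⁺] = 10^(−pH) = 10^(−2.93) = 1.175e-03 M. For HA ⇌ H⁺ + A⁻, Ka = [H⁺][A⁻]/[HA] = [H⁺]² / ([HA]₀ − [H⁺]) = (1.175e-03)² / (0.024 − 1.175e-03) = 6.05e-05.

K_a = 6.05e-05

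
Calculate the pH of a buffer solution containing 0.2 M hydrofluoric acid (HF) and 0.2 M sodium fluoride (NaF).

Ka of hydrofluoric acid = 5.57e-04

pKa = -log(5.57e-04) = 3.25. pH = pKa + log([A⁻]/[HA]) = 3.25 + log(0.2/0.2)

pH = 3.25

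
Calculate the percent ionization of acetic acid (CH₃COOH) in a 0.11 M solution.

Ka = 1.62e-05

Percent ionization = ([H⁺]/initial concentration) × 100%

Using Ka equilibrium: x² + Ka×x - Ka×C = 0. Solving: [H⁺] = 1.3268e-03. Percent = (1.3268e-03/0.11) × 100

Percent ionization = 1.21%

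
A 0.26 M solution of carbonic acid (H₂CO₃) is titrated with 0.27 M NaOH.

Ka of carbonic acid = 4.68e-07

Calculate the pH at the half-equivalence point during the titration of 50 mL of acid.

At half-equivalence [HA] = [A⁻], so Henderson-Hasselbalch gives pH = pKa = -log(4.68e-07) = 6.33.

pH = pKa = 6.33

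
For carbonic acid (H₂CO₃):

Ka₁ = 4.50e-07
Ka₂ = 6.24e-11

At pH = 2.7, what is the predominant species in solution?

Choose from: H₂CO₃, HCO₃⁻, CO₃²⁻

pKa₁ = 6.35, pKa₂ = 10.20. For a polyprotic acid the predominant species crosses at each pKa: below pKa_n the protonated form dominates, above it the deprotonated form does. At pH = 2.7, the predominant species is H₂CO₃.

H₂CO₃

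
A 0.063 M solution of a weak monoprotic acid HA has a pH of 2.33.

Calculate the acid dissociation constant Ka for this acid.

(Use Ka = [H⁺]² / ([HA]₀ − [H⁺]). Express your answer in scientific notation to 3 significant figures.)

[H⁺] = 10^(−pH) = 10^(−2.33) = 4.677e-03 M. For HA ⇌ H⁺ + A⁻, Ka = [H⁺][A⁻]/[HA] = [H⁺]² / ([HA]₀ − [H⁺]) = (4.677e-03)² / (0.063 − 4.677e-03) = 3.75e-04.

K_a = 3.75e-04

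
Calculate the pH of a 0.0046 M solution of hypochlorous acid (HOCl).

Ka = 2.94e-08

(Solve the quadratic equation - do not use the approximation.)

x² + Ka×x - Ka×C = 0. Using quadratic formula: [H⁺] = 1.1615e-05

pH = 4.93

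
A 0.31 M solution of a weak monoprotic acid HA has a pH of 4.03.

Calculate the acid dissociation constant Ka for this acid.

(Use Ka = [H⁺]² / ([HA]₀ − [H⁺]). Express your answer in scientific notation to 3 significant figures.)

[H⁺] = 10^(−pH) = 10^(−4.03) = 9.333e-05 M. For HA ⇌ H⁺ + A⁻, Ka = [H⁺][A⁻]/[HA] = [H⁺]² / ([HA]₀ − [H⁺]) = (9.333e-05)² / (0.31 − 9.333e-05) = 2.81e-08.

K_a = 2.81e-08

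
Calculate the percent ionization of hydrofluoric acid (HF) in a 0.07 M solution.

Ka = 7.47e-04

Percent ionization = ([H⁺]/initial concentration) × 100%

Using Ka equilibrium: x² + Ka×x - Ka×C = 0. Solving: [H⁺] = 6.8673e-03. Percent = (6.8673e-03/0.07) × 100

Percent ionization = 9.81%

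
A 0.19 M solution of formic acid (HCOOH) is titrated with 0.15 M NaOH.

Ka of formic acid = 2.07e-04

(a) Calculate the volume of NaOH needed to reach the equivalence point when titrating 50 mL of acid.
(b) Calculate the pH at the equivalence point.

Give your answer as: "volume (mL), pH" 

moles acid = 0.19 × 50/1000 = 0.0095 mol; V_base = moles/0.15 × 1000 = 63.3 mL. At equivalence only the conjugate base is present: [A⁻] = 0.0095/0.113 = 8.3824e-02 M. Kb = Kw/Ka = 4.83e-11; [OH⁻] = √(Kb × [A⁻]) = 2.0123e-06; pOH = 5.70; pH = 14 - pOH = 8.30.

V = 63.3 mL, pH = 8.30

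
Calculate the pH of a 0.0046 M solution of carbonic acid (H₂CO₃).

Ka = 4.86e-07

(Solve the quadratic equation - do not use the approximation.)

x² + Ka×x - Ka×C = 0. Using quadratic formula: [H⁺] = 4.7040e-05

pH = 4.33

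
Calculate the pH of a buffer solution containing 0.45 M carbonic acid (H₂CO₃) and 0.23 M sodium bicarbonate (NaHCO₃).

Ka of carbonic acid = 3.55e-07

pKa = -log(3.55e-07) = 6.45. pH = pKa + log([A⁻]/[HA]) = 6.45 + log(0.23/0.45)

pH = 6.16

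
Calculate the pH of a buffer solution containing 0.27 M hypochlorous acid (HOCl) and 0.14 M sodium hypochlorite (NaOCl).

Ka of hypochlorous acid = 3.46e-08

pKa = -log(3.46e-08) = 7.46. pH = pKa + log([A⁻]/[HA]) = 7.46 + log(0.14/0.27)

pH = 7.18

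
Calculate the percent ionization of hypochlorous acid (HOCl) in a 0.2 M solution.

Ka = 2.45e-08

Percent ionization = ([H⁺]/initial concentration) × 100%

Using Ka equilibrium: x² + Ka×x - Ka×C = 0. Solving: [H⁺] = 6.9988e-05. Percent = (6.9988e-05/0.2) × 100

Percent ionization = 0.035%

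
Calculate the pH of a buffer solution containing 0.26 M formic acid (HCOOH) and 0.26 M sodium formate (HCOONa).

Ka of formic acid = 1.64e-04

pKa = -log(1.64e-04) = 3.79. pH = pKa + log([A⁻]/[HA]) = 3.79 + log(0.26/0.26)

pH = 3.79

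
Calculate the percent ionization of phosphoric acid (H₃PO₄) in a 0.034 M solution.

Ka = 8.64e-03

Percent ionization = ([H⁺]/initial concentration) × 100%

Using Ka equilibrium: x² + Ka×x - Ka×C = 0. Solving: [H⁺] = 1.3355e-02. Percent = (1.3355e-02/0.034) × 100

Percent ionization = 39.3%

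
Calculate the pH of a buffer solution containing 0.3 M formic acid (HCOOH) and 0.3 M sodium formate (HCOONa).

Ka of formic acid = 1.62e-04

pKa = -log(1.62e-04) = 3.79. pH = pKa + log([A⁻]/[HA]) = 3.79 + log(0.3/0.3)

pH = 3.79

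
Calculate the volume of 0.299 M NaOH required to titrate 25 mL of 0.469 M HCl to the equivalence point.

At equivalence: moles acid = moles base. moles HCl = 0.469 × 25/1000 = 0.01172 mol. V_base = moles / 0.299 × 1000 = 39.2 mL.

V_{base} = 39.2 mL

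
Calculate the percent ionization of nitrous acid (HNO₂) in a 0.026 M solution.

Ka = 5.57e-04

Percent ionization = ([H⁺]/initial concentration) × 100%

Using Ka equilibrium: x² + Ka×x - Ka×C = 0. Solving: [H⁺] = 3.5372e-03. Percent = (3.5372e-03/0.026) × 100

Percent ionization = 13.6%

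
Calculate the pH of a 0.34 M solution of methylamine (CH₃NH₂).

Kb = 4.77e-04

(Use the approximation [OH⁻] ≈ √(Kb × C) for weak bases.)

[OH⁻] = √(Kb × C) = √(4.77e-04 × 0.34) = 1.2735e-02. pOH = 1.90, pH = 14 - pOH

pH = 12.10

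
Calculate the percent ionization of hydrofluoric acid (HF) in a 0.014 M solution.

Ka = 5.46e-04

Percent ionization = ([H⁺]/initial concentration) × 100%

Using Ka equilibrium: x² + Ka×x - Ka×C = 0. Solving: [H⁺] = 2.5052e-03. Percent = (2.5052e-03/0.014) × 100

Percent ionization = 17.9%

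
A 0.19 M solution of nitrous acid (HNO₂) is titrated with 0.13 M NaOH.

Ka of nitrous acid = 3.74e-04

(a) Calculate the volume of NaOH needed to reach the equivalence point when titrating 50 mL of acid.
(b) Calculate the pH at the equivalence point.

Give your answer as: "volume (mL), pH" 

moles acid = 0.19 × 50/1000 = 0.0095 mol; V_base = moles/0.13 × 1000 = 73.1 mL. At equivalence only the conjugate base is present: [A⁻] = 0.0095/0.123 = 7.7188e-02 M. Kb = Kw/Ka = 2.67e-11; [OH⁻] = √(Kb × [A⁻]) = 1.4366e-06; pOH = 5.84; pH = 14 - pOH = 8.16.

V = 73.1 mL, pH = 8.16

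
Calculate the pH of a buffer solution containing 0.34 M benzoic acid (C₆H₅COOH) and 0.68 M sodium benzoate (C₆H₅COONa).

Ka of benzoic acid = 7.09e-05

pKa = -log(7.09e-05) = 4.15. pH = pKa + log([A⁻]/[HA]) = 4.15 + log(0.68/0.34)

pH = 4.45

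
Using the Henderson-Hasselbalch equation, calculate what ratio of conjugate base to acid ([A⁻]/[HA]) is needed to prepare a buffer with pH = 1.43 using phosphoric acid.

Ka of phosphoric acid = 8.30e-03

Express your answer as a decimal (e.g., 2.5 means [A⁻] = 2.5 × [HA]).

pKa = -log(8.30e-03) = 2.0809. pH = pKa + log([A⁻]/[HA]), so log([A⁻]/[HA]) = pH − pKa = 1.43 − 2.0809 = -0.6509. [A⁻]/[HA] = 10^(-0.6509) = 0.223

[A⁻]/[HA] = 0.223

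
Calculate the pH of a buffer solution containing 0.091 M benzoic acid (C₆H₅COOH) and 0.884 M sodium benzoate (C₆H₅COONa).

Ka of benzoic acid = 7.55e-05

pKa = -log(7.55e-05) = 4.12. pH = pKa + log([A⁻]/[HA]) = 4.12 + log(0.884/0.091)

pH = 5.11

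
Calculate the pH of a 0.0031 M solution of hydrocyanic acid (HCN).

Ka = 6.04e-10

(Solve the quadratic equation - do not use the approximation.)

x² + Ka×x - Ka×C = 0. Using quadratic formula: [H⁺] = 1.3681e-06

pH = 5.86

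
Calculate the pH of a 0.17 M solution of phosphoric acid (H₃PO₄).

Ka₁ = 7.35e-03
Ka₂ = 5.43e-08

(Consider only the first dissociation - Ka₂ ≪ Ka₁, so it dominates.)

First dissociation dominates. From Ka₁ = [H⁺][HA⁻]/[H₂A], x² + Ka₁·x − Ka₁·C = 0 with C = 0.17 M and Ka₁ = 7.35e-03. Solving: [H⁺] = (−Ka₁ + √(Ka₁² + 4·Ka₁·C)) / 2 = 3.1864e-02 M. pH = -log(3.1864e-02) = 1.50.

pH = 1.50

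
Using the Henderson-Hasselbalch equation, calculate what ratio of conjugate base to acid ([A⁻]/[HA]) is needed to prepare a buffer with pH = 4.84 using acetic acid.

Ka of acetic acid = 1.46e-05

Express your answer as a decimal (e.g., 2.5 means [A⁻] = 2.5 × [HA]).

pKa = -log(1.46e-05) = 4.8356. pH = pKa + log([A⁻]/[HA]), so log([A⁻]/[HA]) = pH − pKa = 4.84 − 4.8356 = 0.0044. [A⁻]/[HA] = 10^(0.0044) = 1.01

[A⁻]/[HA] = 1.01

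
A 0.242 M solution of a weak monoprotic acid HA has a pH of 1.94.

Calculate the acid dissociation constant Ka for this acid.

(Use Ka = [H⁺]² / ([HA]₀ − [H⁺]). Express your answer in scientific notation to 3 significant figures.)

[H⁺] = 10^(−pH) = 10^(−1.94) = 1.148e-02 M. For HA ⇌ H⁺ + A⁻, Ka = [H⁺][A⁻]/[HA] = [H⁺]² / ([HA]₀ − [H⁺]) = (1.148e-02)² / (0.242 − 1.148e-02) = 5.72e-04.

K_a = 5.72e-04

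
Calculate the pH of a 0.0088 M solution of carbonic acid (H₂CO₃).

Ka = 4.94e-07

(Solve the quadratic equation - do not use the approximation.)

x² + Ka×x - Ka×C = 0. Using quadratic formula: [H⁺] = 6.5687e-05

pH = 4.18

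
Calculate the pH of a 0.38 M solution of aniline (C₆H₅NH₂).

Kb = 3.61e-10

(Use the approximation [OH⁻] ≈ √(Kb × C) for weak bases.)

[OH⁻] = √(Kb × C) = √(3.61e-10 × 0.38) = 1.1712e-05. pOH = 4.93, pH = 14 - pOH

pH = 9.07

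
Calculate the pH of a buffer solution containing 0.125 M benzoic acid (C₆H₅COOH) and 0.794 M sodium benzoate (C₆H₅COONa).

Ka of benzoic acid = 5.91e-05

pKa = -log(5.91e-05) = 4.23. pH = pKa + log([A⁻]/[HA]) = 4.23 + log(0.794/0.125)

pH = 5.03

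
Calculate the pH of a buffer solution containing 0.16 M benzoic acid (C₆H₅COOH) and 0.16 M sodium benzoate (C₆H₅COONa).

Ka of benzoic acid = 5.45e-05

pKa = -log(5.45e-05) = 4.26. pH = pKa + log([A⁻]/[HA]) = 4.26 + log(0.16/0.16)

pH = 4.26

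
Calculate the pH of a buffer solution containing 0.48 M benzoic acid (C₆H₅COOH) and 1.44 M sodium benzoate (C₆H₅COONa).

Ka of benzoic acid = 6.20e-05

pKa = -log(6.20e-05) = 4.21. pH = pKa + log([A⁻]/[HA]) = 4.21 + log(1.44/0.48)

pH = 4.68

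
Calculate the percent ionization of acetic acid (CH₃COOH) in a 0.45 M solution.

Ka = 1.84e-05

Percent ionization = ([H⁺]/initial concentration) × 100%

Using Ka equilibrium: x² + Ka×x - Ka×C = 0. Solving: [H⁺] = 2.8683e-03. Percent = (2.8683e-03/0.45) × 100

Percent ionization = 0.637%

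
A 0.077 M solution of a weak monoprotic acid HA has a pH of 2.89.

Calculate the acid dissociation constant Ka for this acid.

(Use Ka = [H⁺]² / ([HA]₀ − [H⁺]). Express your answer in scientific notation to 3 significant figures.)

[H⁺] = 10^(−pH) = 10^(−2.89) = 1.288e-03 M. For HA ⇌ H⁺ + A⁻, Ka = [H⁺][A⁻]/[HA] = [H⁺]² / ([HA]₀ − [H⁺]) = (1.288e-03)² / (0.077 − 1.288e-03) = 2.19e-05.

K_a = 2.19e-05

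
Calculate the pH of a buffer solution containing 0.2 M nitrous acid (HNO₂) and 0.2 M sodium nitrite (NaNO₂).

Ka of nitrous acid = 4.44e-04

pKa = -log(4.44e-04) = 3.35. pH = pKa + log([A⁻]/[HA]) = 3.35 + log(0.2/0.2)

pH = 3.35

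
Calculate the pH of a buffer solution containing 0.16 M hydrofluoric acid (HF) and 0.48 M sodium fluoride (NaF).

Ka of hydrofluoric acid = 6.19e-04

pKa = -log(6.19e-04) = 3.21. pH = pKa + log([A⁻]/[HA]) = 3.21 + log(0.48/0.16)

pH = 3.69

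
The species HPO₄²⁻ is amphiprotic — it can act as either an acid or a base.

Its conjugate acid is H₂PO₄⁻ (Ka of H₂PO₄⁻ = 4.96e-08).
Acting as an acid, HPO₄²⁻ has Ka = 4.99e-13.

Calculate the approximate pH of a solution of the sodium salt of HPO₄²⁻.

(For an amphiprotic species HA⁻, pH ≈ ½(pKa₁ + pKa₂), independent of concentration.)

pKa₁ = -log(4.96e-08) = 7.30; pKa₂ = -log(4.99e-13) = 12.30. For an amphiprotic species, pH ≈ ½(pKa₁ + pKa₂) = ½(7.30 + 12.30) = 9.80.

pH = 9.80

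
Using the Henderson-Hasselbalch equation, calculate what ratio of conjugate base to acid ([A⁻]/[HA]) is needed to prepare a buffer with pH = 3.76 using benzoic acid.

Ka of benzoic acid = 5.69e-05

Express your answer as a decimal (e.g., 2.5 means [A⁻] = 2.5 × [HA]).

pKa = -log(5.69e-05) = 4.2449. pH = pKa + log([A⁻]/[HA]), so log([A⁻]/[HA]) = pH − pKa = 3.76 − 4.2449 = -0.4849. [A⁻]/[HA] = 10^(-0.4849) = 0.327

[A⁻]/[HA] = 0.327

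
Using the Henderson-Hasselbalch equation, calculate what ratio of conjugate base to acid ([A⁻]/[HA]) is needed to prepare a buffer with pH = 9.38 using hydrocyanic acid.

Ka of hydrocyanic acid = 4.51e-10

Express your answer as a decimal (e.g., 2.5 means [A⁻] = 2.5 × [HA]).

pKa = -log(4.51e-10) = 9.3458. pH = pKa + log([A⁻]/[HA]), so log([A⁻]/[HA]) = pH − pKa = 9.38 − 9.3458 = 0.0342. [A⁻]/[HA] = 10^(0.0342) = 1.08

[A⁻]/[HA] = 1.08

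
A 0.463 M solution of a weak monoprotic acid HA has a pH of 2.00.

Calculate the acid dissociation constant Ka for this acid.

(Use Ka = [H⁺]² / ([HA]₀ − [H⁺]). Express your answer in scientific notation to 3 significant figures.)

[H⁺] = 10^(−pH) = 10^(−2.00) = 1.000e-02 M. For HA ⇌ H⁺ + A⁻, Ka = [H⁺][A⁻]/[HA] = [H⁺]² / ([HA]₀ − [H⁺]) = (1.000e-02)² / (0.463 − 1.000e-02) = 2.21e-04.

K_a = 2.21e-04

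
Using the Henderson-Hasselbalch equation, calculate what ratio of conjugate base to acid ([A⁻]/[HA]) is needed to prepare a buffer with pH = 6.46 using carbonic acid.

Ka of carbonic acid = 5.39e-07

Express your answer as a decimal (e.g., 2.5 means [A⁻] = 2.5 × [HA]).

pKa = -log(5.39e-07) = 6.2684. pH = pKa + log([A⁻]/[HA]), so log([A⁻]/[HA]) = pH − pKa = 6.46 − 6.2684 = 0.1916. [A⁻]/[HA] = 10^(0.1916) = 1.55

[A⁻]/[HA] = 1.55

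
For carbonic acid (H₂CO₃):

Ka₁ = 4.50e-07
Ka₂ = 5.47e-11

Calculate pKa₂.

pKa₂ = -log(Ka₂) = -log(5.47e-11) = 10.26.

pK_{a2} = 10.26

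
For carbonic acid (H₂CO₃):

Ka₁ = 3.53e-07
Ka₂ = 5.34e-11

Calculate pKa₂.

pKa₂ = -log(Ka₂) = -log(5.34e-11) = 10.27.

pK_{a2} = 10.27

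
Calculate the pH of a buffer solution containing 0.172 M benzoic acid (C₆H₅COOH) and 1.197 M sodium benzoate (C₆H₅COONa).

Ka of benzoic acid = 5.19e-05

pKa = -log(5.19e-05) = 4.28. pH = pKa + log([A⁻]/[HA]) = 4.28 + log(1.197/0.172)

pH = 5.13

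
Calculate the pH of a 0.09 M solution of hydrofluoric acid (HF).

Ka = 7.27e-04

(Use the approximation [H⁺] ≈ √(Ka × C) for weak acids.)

[H⁺] = √(Ka × C) = √(7.27e-04 × 0.09) = 8.0889e-03. pH = -log(8.0889e-03)

pH = 2.09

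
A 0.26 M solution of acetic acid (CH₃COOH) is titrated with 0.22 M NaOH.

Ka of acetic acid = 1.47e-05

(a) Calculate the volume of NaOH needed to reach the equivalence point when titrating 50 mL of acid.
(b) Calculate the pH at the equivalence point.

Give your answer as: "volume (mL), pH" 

moles acid = 0.26 × 50/1000 = 0.013 mol; V_base = moles/0.22 × 1000 = 59.1 mL. At equivalence only the conjugate base is present: [A⁻] = 0.013/0.109 = 1.1917e-01 M. Kb = Kw/Ka = 6.80e-10; [OH⁻] = √(Kb × [A⁻]) = 9.0037e-06; pOH = 5.05; pH = 14 - pOH = 8.95.

V = 59.1 mL, pH = 8.95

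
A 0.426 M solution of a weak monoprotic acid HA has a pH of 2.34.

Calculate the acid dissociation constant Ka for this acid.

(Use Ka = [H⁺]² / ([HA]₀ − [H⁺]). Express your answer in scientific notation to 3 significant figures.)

[H⁺] = 10^(−pH) = 10^(−2.34) = 4.571e-03 M. For HA ⇌ H⁺ + A⁻, Ka = [H⁺][A⁻]/[HA] = [H⁺]² / ([HA]₀ − [H⁺]) = (4.571e-03)² / (0.426 − 4.571e-03) = 4.96e-05.

K_a = 4.96e-05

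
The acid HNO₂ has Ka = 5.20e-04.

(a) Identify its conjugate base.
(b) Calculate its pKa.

(a) The conjugate base is formed by removing one H⁺ from HNO₂, giving NO₂⁻. (b) pKa = -log(Ka) = -log(5.20e-04) = 3.28.

Conjugate base: NO₂⁻; pK_a = 3.28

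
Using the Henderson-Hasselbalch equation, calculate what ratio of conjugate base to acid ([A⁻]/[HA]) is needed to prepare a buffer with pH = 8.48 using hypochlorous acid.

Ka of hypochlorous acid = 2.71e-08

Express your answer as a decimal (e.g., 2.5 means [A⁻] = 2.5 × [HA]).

pKa = -log(2.71e-08) = 7.5670. pH = pKa + log([A⁻]/[HA]), so log([A⁻]/[HA]) = pH − pKa = 8.48 − 7.5670 = 0.9130. [A⁻]/[HA] = 10^(0.9130) = 8.18

[A⁻]/[HA] = 8.18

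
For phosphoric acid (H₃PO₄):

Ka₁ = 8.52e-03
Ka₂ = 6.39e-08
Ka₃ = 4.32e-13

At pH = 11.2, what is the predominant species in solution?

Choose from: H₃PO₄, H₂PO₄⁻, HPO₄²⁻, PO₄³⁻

pKa₁ = 2.07, pKa₂ = 7.19, pKa₃ = 12.36. For a polyprotic acid the predominant species crosses at each pKa: below pKa_n the protonated form dominates, above it the deprotonated form does. At pH = 11.2, the predominant species is HPO₄²⁻.

HPO₄²⁻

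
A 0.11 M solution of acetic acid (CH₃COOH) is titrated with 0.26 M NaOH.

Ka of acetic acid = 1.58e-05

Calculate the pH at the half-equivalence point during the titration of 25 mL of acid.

At half-equivalence [HA] = [A⁻], so Henderson-Hasselbalch gives pH = pKa = -log(1.58e-05) = 4.80.

pH = pKa = 4.80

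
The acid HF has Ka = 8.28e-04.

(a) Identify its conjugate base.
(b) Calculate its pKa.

(a) The conjugate base is formed by removing one H⁺ from HF, giving F⁻. (b) pKa = -log(Ka) = -log(8.28e-04) = 3.08.

Conjugate base: F⁻; pK_a = 3.08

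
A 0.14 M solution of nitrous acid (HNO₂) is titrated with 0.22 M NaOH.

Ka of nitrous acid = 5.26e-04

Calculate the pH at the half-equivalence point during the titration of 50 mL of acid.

At half-equivalence [HA] = [A⁻], so Henderson-Hasselbalch gives pH = pKa = -log(5.26e-04) = 3.28.

pH = pKa = 3.28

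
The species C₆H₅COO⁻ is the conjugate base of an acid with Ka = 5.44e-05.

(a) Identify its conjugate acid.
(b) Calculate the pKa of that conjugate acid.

(a) The conjugate acid is formed by adding one H⁺ to C₆H₅COO⁻, giving C₆H₅COOH. (b) pKa = -log(Ka) = -log(5.44e-05) = 4.26.

Conjugate acid: C₆H₅COOH; pK_a = 4.26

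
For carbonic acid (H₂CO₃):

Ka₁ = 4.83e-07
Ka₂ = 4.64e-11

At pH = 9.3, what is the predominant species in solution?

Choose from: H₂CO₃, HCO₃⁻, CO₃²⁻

pKa₁ = 6.32, pKa₂ = 10.33. For a polyprotic acid the predominant species crosses at each pKa: below pKa_n the protonated form dominates, above it the deprotonated form does. At pH = 9.3, the predominant species is HCO₃⁻.

HCO₃⁻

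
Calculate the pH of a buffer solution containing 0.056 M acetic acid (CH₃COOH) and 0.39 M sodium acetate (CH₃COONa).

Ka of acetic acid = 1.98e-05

pKa = -log(1.98e-05) = 4.70. pH = pKa + log([A⁻]/[HA]) = 4.70 + log(0.39/0.056)

pH = 5.55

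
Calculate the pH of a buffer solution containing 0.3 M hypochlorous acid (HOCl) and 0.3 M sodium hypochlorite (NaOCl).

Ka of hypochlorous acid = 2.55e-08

pKa = -log(2.55e-08) = 7.59. pH = pKa + log([A⁻]/[HA]) = 7.59 + log(0.3/0.3)

pH = 7.59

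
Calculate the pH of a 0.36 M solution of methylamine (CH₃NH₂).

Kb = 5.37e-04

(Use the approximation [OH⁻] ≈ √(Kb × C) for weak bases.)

[OH⁻] = √(Kb × C) = √(5.37e-04 × 0.36) = 1.3904e-02. pOH = 1.86, pH = 14 - pOH

pH = 12.14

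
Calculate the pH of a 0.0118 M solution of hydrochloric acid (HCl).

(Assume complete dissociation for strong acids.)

[H⁺] = 0.0118 M for strong acid. pH = -log[H⁺] = -log(0.0118)

pH = 1.93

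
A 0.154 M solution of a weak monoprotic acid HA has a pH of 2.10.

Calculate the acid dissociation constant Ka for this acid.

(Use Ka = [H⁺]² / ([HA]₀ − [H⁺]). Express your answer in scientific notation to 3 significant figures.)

[H⁺] = 10^(−pH) = 10^(−2.10) = 7.943e-03 M. For HA ⇌ H⁺ + A⁻, Ka = [H⁺][A⁻]/[HA] = [H⁺]² / ([HA]₀ − [H⁺]) = (7.943e-03)² / (0.154 − 7.943e-03) = 4.32e-04.

K_a = 4.32e-04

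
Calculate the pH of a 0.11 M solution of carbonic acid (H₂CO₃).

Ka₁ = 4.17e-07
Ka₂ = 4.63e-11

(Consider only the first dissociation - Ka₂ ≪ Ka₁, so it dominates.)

First dissociation dominates. From Ka₁ = [H⁺][HA⁻]/[H₂A], x² + Ka₁·x − Ka₁·C = 0 with C = 0.11 M and Ka₁ = 4.17e-07. Solving: [H⁺] = (−Ka₁ + √(Ka₁² + 4·Ka₁·C)) / 2 = 2.1396e-04 M. pH = -log(2.1396e-04) = 3.67.

pH = 3.67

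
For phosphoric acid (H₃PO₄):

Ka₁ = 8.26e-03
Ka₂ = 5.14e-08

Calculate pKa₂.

pKa₂ = -log(Ka₂) = -log(5.14e-08) = 7.29.

pK_{a2} = 7.29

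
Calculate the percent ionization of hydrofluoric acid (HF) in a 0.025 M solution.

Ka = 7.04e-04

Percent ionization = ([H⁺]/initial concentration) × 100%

Using Ka equilibrium: x² + Ka×x - Ka×C = 0. Solving: [H⁺] = 3.8580e-03. Percent = (3.8580e-03/0.025) × 100

Percent ionization = 15.4%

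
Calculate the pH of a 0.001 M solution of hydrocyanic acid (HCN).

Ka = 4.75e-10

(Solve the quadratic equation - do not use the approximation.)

x² + Ka×x - Ka×C = 0. Using quadratic formula: [H⁺] = 6.8896e-07

pH = 6.16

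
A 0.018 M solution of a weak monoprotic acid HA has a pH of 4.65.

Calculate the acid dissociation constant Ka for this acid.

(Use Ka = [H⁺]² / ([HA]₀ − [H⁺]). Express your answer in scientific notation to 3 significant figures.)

[H⁺] = 10^(−pH) = 10^(−4.65) = 2.239e-05 M. For HA ⇌ H⁺ + A⁻, Ka = [H⁺][A⁻]/[HA] = [H⁺]² / ([HA]₀ − [H⁺]) = (2.239e-05)² / (0.018 − 2.239e-05) = 2.79e-08.

K_a = 2.79e-08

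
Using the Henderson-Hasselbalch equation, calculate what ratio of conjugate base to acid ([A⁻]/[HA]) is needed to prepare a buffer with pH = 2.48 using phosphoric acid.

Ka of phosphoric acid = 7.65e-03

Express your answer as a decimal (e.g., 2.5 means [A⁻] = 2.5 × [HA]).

pKa = -log(7.65e-03) = 2.1163. pH = pKa + log([A⁻]/[HA]), so log([A⁻]/[HA]) = pH − pKa = 2.48 − 2.1163 = 0.3637. [A⁻]/[HA] = 10^(0.3637) = 2.31

[A⁻]/[HA] = 2.31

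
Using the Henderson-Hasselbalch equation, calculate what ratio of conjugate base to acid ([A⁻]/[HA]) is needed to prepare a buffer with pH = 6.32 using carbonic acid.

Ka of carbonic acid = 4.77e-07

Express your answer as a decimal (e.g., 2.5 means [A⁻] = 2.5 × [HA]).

pKa = -log(4.77e-07) = 6.3215. pH = pKa + log([A⁻]/[HA]), so log([A⁻]/[HA]) = pH − pKa = 6.32 − 6.3215 = -0.0015. [A⁻]/[HA] = 10^(-0.0015) = 0.997

[A⁻]/[HA] = 0.997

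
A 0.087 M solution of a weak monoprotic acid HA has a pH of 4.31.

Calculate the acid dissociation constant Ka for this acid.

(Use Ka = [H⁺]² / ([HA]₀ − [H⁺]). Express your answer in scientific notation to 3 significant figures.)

[H⁺] = 10^(−pH) = 10^(−4.31) = 4.898e-05 M. For HA ⇌ H⁺ + A⁻, Ka = [H⁺][A⁻]/[HA] = [H⁺]² / ([HA]₀ − [H⁺]) = (4.898e-05)² / (0.087 − 4.898e-05) = 2.76e-08.

K_a = 2.76e-08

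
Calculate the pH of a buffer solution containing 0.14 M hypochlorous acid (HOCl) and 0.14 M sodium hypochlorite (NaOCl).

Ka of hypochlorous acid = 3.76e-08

pKa = -log(3.76e-08) = 7.42. pH = pKa + log([A⁻]/[HA]) = 7.42 + log(0.14/0.14)

pH = 7.42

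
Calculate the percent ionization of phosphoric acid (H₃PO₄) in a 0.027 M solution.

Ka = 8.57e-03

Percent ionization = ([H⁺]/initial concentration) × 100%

Using Ka equilibrium: x² + Ka×x - Ka×C = 0. Solving: [H⁺] = 1.1519e-02. Percent = (1.1519e-02/0.027) × 100

Percent ionization = 42.7%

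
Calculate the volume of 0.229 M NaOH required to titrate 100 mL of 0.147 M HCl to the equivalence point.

At equivalence: moles acid = moles base. moles HCl = 0.147 × 100/1000 = 0.0147 mol. V_base = moles / 0.229 × 1000 = 64.2 mL.

V_{base} = 64.2 mL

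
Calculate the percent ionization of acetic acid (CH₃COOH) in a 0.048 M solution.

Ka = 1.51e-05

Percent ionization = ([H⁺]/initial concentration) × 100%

Using Ka equilibrium: x² + Ka×x - Ka×C = 0. Solving: [H⁺] = 8.4384e-04. Percent = (8.4384e-04/0.048) × 100

Percent ionization = 1.76%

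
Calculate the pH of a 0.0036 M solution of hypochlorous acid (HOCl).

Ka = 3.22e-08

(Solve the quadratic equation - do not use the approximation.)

x² + Ka×x - Ka×C = 0. Using quadratic formula: [H⁺] = 1.0751e-05

pH = 4.97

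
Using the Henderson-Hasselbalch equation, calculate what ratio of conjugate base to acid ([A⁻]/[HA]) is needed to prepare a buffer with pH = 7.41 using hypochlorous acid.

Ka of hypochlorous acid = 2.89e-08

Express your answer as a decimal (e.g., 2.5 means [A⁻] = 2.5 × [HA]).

pKa = -log(2.89e-08) = 7.5391. pH = pKa + log([A⁻]/[HA]), so log([A⁻]/[HA]) = pH − pKa = 7.41 − 7.5391 = -0.1291. [A⁻]/[HA] = 10^(-0.1291) = 0.743

[A⁻]/[HA] = 0.743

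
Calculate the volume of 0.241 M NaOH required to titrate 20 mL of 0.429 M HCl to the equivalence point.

At equivalence: moles acid = moles base. moles HCl = 0.429 × 20/1000 = 0.00858 mol. V_base = moles / 0.241 × 1000 = 35.6 mL.

V_{base} = 35.6 mL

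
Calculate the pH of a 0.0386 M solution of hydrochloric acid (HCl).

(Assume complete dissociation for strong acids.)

[H⁺] = 0.0386 M for strong acid. pH = -log[H⁺] = -log(0.0386)

pH = 1.41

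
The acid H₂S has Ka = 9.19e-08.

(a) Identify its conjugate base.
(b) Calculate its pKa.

(a) The conjugate base is formed by removing one H⁺ from H₂S, giving HS⁻. (b) pKa = -log(Ka) = -log(9.19e-08) = 7.04.

Conjugate base: HS⁻; pK_a = 7.04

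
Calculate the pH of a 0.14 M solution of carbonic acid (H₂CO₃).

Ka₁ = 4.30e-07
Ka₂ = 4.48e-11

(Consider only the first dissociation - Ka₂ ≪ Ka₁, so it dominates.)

First dissociation dominates. From Ka₁ = [H⁺][HA⁻]/[H₂A], x² + Ka₁·x − Ka₁·C = 0 with C = 0.14 M and Ka₁ = 4.30e-07. Solving: [H⁺] = (−Ka₁ + √(Ka₁² + 4·Ka₁·C)) / 2 = 2.4514e-04 M. pH = -log(2.4514e-04) = 3.61.

pH = 3.61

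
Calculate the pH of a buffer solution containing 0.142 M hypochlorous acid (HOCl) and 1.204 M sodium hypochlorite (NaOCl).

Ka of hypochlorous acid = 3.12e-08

pKa = -log(3.12e-08) = 7.51. pH = pKa + log([A⁻]/[HA]) = 7.51 + log(1.204/0.142)

pH = 8.43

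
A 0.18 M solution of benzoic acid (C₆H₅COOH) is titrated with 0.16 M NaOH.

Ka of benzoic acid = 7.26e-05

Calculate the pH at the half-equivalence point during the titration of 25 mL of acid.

At half-equivalence [HA] = [A⁻], so Henderson-Hasselbalch gives pH = pKa = -log(7.26e-05) = 4.14.

pH = pKa = 4.14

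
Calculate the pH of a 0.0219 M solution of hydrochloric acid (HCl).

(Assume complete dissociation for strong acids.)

[H⁺] = 0.0219 M for strong acid. pH = -log[H⁺] = -log(0.0219)

pH = 1.66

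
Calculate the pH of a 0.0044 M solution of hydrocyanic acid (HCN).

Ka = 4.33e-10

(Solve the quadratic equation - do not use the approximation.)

x² + Ka×x - Ka×C = 0. Using quadratic formula: [H⁺] = 1.3801e-06

pH = 5.86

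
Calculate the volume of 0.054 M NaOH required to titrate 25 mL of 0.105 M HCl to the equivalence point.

At equivalence: moles acid = moles base. moles HCl = 0.105 × 25/1000 = 0.002625 mol. V_base = moles / 0.054 × 1000 = 48.6 mL.

V_{base} = 48.6 mL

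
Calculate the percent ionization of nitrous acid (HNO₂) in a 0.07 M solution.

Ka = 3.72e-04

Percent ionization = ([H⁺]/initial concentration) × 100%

Using Ka equilibrium: x² + Ka×x - Ka×C = 0. Solving: [H⁺] = 4.9203e-03. Percent = (4.9203e-03/0.07) × 100

Percent ionization = 7.03%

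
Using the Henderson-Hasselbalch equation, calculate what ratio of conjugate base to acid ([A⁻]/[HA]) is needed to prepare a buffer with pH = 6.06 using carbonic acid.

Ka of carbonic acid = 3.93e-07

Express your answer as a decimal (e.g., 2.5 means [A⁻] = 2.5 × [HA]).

pKa = -log(3.93e-07) = 6.4056. pH = pKa + log([A⁻]/[HA]), so log([A⁻]/[HA]) = pH − pKa = 6.06 − 6.4056 = -0.3456. [A⁻]/[HA] = 10^(-0.3456) = 0.451

[A⁻]/[HA] = 0.451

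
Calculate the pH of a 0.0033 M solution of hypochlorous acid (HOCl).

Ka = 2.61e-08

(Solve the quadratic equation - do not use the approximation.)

x² + Ka×x - Ka×C = 0. Using quadratic formula: [H⁺] = 9.2676e-06

pH = 5.03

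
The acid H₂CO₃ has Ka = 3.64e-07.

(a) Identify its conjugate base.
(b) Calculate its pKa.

(a) The conjugate base is formed by removing one H⁺ from H₂CO₃, giving HCO₃⁻. (b) pKa = -log(Ka) = -log(3.64e-07) = 6.44.

Conjugate base: HCO₃⁻; pK_a = 6.44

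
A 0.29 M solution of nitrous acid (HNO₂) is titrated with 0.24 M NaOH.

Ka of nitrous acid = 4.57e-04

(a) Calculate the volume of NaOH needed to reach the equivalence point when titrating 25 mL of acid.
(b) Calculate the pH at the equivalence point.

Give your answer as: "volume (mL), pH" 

moles acid = 0.29 × 25/1000 = 0.00725 mol; V_base = moles/0.24 × 1000 = 30.2 mL. At equivalence only the conjugate base is present: [A⁻] = 0.00725/0.055 = 1.3132e-01 M. Kb = Kw/Ka = 2.19e-11; [OH⁻] = √(Kb × [A⁻]) = 1.6952e-06; pOH = 5.77; pH = 14 - pOH = 8.23.

V = 30.2 mL, pH = 8.23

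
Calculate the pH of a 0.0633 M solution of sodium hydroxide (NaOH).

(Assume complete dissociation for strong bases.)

[OH⁻] = 0.0633 M for strong base. pOH = -log[OH⁻] = 1.20, pH = 14 - pOH

pH = 12.80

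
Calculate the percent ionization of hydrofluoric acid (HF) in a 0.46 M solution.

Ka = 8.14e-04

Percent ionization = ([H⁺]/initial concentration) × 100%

Using Ka equilibrium: x² + Ka×x - Ka×C = 0. Solving: [H⁺] = 1.8948e-02. Percent = (1.8948e-02/0.46) × 100

Percent ionization = 4.12%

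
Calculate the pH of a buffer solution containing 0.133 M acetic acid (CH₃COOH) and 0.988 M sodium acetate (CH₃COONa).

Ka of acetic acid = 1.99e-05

pKa = -log(1.99e-05) = 4.70. pH = pKa + log([A⁻]/[HA]) = 4.70 + log(0.988/0.133)

pH = 5.57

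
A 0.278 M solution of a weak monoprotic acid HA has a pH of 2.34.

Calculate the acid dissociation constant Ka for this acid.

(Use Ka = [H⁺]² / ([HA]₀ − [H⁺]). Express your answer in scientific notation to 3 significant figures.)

[H⁺] = 10^(−pH) = 10^(−2.34) = 4.571e-03 M. For HA ⇌ H⁺ + A⁻, Ka = [H⁺][A⁻]/[HA] = [H⁺]² / ([HA]₀ − [H⁺]) = (4.571e-03)² / (0.278 − 4.571e-03) = 7.64e-05.

K_a = 7.64e-05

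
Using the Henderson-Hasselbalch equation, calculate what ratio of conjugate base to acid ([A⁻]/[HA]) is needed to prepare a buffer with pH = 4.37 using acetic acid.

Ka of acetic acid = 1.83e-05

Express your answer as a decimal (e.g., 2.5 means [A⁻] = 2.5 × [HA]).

pKa = -log(1.83e-05) = 4.7375. pH = pKa + log([A⁻]/[HA]), so log([A⁻]/[HA]) = pH − pKa = 4.37 − 4.7375 = -0.3675. [A⁻]/[HA] = 10^(-0.3675) = 0.429

[A⁻]/[HA] = 0.429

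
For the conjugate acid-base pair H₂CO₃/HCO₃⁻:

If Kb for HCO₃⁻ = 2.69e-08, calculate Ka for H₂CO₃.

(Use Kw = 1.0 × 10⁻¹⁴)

For a conjugate pair Ka × Kb = Kw, so Ka = Kw/Kb = 1.0 × 10⁻¹⁴ / 2.69e-08 = 3.72e-07.

K_a = 3.72e-07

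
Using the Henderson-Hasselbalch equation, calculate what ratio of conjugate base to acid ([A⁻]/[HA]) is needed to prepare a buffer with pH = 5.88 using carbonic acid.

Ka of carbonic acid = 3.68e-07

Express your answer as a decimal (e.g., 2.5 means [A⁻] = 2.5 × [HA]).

pKa = -log(3.68e-07) = 6.4342. pH = pKa + log([A⁻]/[HA]), so log([A⁻]/[HA]) = pH − pKa = 5.88 − 6.4342 = -0.5542. [A⁻]/[HA] = 10^(-0.5542) = 0.279

[A⁻]/[HA] = 0.279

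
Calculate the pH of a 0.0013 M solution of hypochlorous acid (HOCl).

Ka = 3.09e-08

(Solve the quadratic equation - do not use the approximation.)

x² + Ka×x - Ka×C = 0. Using quadratic formula: [H⁺] = 6.3225e-06

pH = 5.20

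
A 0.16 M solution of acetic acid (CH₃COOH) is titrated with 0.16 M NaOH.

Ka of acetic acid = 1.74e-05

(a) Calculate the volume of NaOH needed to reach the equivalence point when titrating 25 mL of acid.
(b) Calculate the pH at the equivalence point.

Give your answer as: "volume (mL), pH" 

moles acid = 0.16 × 25/1000 = 0.004 mol; V_base = moles/0.16 × 1000 = 25.0 mL. At equivalence only the conjugate base is present: [A⁻] = 0.004/0.050 = 8.0000e-02 M. Kb = Kw/Ka = 5.75e-10; [OH⁻] = √(Kb × [A⁻]) = 6.7806e-06; pOH = 5.17; pH = 14 - pOH = 8.83.

V = 25.0 mL, pH = 8.83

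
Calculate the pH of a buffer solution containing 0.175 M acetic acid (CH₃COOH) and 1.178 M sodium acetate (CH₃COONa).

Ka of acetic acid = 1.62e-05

pKa = -log(1.62e-05) = 4.79. pH = pKa + log([A⁻]/[HA]) = 4.79 + log(1.178/0.175)

pH = 5.62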